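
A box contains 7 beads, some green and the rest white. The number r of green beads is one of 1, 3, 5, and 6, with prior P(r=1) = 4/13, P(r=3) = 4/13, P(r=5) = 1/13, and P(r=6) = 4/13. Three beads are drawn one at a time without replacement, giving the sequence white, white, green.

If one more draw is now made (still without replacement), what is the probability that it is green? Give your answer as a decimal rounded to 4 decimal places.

The likelihood of the observed sequence under each hypothesis: P(data | r = 1) = (6/7)(5/6)(1/5) = 0.14286; P(data | r = 3) = (4/7)(3/6)(3/5) = 0.17143; P(data | r = 5) = (2/7)(1/6)(5/5) = 0.047619; P(data | r = 6) = (1/7)(0/6) = 0.
Multiplying each by its prior: 4/13 · 0.14286 = 0.043956, 4/13 · 0.17143 = 0.052747, 1/13 · 0.047619 = 0.003663, 4/13 · 0 = 0; with total 0.10037.
Normalising, the posterior is P(r = 1 | data) = 0.43796, P(r = 3 | data) = 0.52555, P(r = 5 | data) = 0.036496, P(r = 6 | data) = 0.
The predictive probability is P(green next | data) = (0)(0.43796) + (1/2)(0.52555) + (1)(0.036496) = 0.29927.

0.2993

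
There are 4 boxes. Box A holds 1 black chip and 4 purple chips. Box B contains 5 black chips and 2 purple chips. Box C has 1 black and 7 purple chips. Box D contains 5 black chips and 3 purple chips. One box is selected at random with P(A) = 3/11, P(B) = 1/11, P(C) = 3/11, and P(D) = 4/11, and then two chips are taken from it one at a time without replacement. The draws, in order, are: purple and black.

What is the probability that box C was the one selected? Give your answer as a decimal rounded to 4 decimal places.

0.1641

For each hypothesis, P(data | H) works out to: P(data | box A) = (4/5)(1/4) = 0.2; P(data | box B) = (2/7)(5/6) = 0.2381; P(data | box C) = (7/8)(1/7) = 0.125; P(data | box D) = (3/8)(5/7) = 0.26786.
Weighting by the prior gives 3/11 · 0.2 = 0.054545, 1/11 · 0.2381 = 0.021645, 3/11 · 0.125 = 0.034091, 4/11 · 0.26786 = 0.097403; these sum to 0.20768.
So P(box C | data) = (0.034091) / (0.20768) = 0.16415.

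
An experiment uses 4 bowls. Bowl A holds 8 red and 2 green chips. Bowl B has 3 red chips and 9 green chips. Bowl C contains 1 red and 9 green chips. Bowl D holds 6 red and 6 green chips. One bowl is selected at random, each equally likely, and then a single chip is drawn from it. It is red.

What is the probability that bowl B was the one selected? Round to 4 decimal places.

0.1515

For each hypothesis, P(data | H) works out to: P(data | bowl A) = (8/10) = 4/5; P(data | bowl B) = (3/12) = 1/4; P(data | bowl C) = (1/10) = 1/10; P(data | bowl D) = (6/12) = 1/2.
The prior-weighted likelihoods are 1/4 · 4/5 = 1/5, 1/4 · 1/4 = 1/16, 1/4 · 1/10 = 1/40, 1/4 · 1/2 = 1/8; summing to 33/80.
So P(bowl B | data) = (1/16) / (33/80) = 5/33.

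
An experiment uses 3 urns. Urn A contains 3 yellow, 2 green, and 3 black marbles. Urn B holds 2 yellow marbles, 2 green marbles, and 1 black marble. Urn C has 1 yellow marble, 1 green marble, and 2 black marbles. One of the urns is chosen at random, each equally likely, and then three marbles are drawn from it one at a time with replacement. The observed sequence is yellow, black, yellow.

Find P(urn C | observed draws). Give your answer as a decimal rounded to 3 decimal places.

Compute the likelihood of the observed sequence for each case: P(data | urn A) = (3/8)(3/8)(3/8) = 0.052734; P(data | urn B) = (2/5)(1/5)(2/5) = 0.032; P(data | urn C) = (1/4)(2/4)(1/4) = 0.03125.
Multiplying each by its prior: 1/3 · 0.052734 = 0.017578, 1/3 · 0.032 = 0.010667, 1/3 · 0.03125 = 0.010417; summing to 0.038661.
Hence P(urn C | data) = (0.010417) / (0.038661) = 0.26943.

0.269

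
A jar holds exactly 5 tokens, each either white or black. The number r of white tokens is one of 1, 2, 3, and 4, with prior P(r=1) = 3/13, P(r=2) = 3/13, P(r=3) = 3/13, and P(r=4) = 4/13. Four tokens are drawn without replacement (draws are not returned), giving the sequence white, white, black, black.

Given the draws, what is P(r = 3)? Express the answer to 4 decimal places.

Compute the likelihood of the observed sequence for each case: P(data | r = 1) = (1/5)(0/4) = 0; P(data | r = 2) = (2/5)(1/4)(3/3)(2/2) = 1/10; P(data | r = 3) = (3/5)(2/4)(2/3)(1/2) = 1/10; P(data | r = 4) = (4/5)(3/4)(1/3)(0/2) = 0.
Multiplying each by its prior: 3/13 · 0 = 0, 3/13 · 1/10 = 3/130, 3/13 · 1/10 = 3/130, 4/13 · 0 = 0; these sum to 3/65.
So P(r = 3 | data) = (3/130) / (3/65) = 1/2.

0.5000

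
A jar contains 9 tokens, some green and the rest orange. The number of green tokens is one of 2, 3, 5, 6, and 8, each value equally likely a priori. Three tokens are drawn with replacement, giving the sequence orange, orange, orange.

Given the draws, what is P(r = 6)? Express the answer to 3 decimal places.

For each hypothesis, P(data | H) works out to: P(data | r = 2) = (7/9)(7/9)(7/9) = 0.47051; P(data | r = 3) = (6/9)(6/9)(6/9) = 0.2963; P(data | r = 5) = (4/9)(4/9)(4/9) = 0.087791; P(data | r = 6) = (3/9)(3/9)(3/9) = 0.037037; P(data | r = 8) = (1/9)(1/9)(1/9) = 0.0013717.
Weighting by the prior gives 1/5 · 0.47051 = 0.094102, 1/5 · 0.2963 = 0.059259, 1/5 · 0.087791 = 0.017558, 1/5 · 0.037037 = 0.0074074, 1/5 · 0.0013717 = 0.00027435; summing to 0.1786.
Therefore the posterior P(r = 6 | data) = (0.0074074) / (0.1786) = 0.041475.

0.041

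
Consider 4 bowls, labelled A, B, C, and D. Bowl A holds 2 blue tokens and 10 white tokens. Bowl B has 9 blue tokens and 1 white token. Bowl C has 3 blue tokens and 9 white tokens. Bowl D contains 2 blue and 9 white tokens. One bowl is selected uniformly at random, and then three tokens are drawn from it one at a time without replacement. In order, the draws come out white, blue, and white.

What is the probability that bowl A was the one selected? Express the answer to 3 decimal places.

The likelihood of the observed sequence under each hypothesis: P(data | bowl A) = (10/12)(2/11)(9/10) = 3/22; P(data | bowl B) = (1/10)(9/9)(0/8) = 0; P(data | bowl C) = (9/12)(3/11)(8/10) = 9/55; P(data | bowl D) = (9/11)(2/10)(8/9) = 8/55.
Weighting by the prior gives 1/4 · 3/22 = 3/88, 1/4 · 0 = 0, 1/4 · 9/55 = 9/220, 1/4 · 8/55 = 2/55; with total 49/440.
Hence P(bowl A | data) = (3/88) / (49/440) = 15/49.

0.306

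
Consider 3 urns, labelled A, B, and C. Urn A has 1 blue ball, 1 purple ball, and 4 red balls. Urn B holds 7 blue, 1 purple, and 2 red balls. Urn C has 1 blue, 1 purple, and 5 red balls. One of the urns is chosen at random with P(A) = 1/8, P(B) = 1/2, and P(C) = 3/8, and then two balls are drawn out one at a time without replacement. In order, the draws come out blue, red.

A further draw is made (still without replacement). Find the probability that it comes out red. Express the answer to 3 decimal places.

0.417

Under each hypothesis, the probability of the observed sequence is: P(data | urn A) = (1/6)(4/5) = 0.13333; P(data | urn B) = (7/10)(2/9) = 0.15556; P(data | urn C) = (1/7)(5/6) = 0.11905.
Multiplying each by its prior: 1/8 · 0.13333 = 0.016667, 1/2 · 0.15556 = 0.077778, 3/8 · 0.11905 = 0.044643; with total 0.13909.
Dividing through by the total gives posterior P(urn A | data) = 0.11983, P(urn B | data) = 0.5592, P(urn C | data) = 0.32097.
Averaging over the posterior, P(red next | data) = (3/4)(0.11983) + (1/8)(0.5592) + (4/5)(0.32097) = 0.41655.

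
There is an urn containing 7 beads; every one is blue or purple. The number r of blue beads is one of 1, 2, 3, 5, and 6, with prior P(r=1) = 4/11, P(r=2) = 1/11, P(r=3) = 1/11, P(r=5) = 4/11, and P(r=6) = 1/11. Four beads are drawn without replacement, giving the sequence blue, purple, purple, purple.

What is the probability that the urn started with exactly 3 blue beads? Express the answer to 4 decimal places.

0.1071

Under each hypothesis, the probability of the observed sequence is: P(data | r = 1) = (1/7)(6/6)(5/5)(4/4) = 1/7; P(data | r = 2) = (2/7)(5/6)(4/5)(3/4) = 1/7; P(data | r = 3) = (3/7)(4/6)(3/5)(2/4) = 3/35; P(data | r = 5) = (5/7)(2/6)(1/5)(0/4) = 0; P(data | r = 6) = (6/7)(1/6)(0/5) = 0.
Weighting by the prior gives 4/11 · 1/7 = 4/77, 1/11 · 1/7 = 1/77, 1/11 · 3/35 = 3/385, 4/11 · 0 = 0, 1/11 · 0 = 0; with total 4/55.
Hence P(r = 3 | data) = (3/385) / (4/55) = 3/28.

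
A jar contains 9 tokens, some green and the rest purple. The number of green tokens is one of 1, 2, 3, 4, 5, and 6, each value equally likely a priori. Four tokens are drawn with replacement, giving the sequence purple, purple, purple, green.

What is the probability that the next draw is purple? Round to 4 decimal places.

The likelihood of the observed sequence under each hypothesis: P(data | r = 1) = (8/9)(8/9)(8/9)(1/9) = 0.078037; P(data | r = 2) = (7/9)(7/9)(7/9)(2/9) = 0.10456; P(data | r = 3) = (6/9)(6/9)(6/9)(3/9) = 0.098765; P(data | r = 4) = (5/9)(5/9)(5/9)(4/9) = 0.076208; P(data | r = 5) = (4/9)(4/9)(4/9)(5/9) = 0.048773; P(data | r = 6) = (3/9)(3/9)(3/9)(6/9) = 0.024691.
Weighting by the prior gives 1/6 · 0.078037 = 0.013006, 1/6 · 0.10456 = 0.017426, 1/6 · 0.098765 = 0.016461, 1/6 · 0.076208 = 0.012701, 1/6 · 0.048773 = 0.0081288, 1/6 · 0.024691 = 0.0041152; summing to 0.071839.
Dividing through by the total gives posterior P(r = 1 | data) = 0.18105, P(r = 2 | data) = 0.24257, P(r = 3 | data) = 0.22914, P(r = 4 | data) = 0.1768, P(r = 5 | data) = 0.11315, P(r = 6 | data) = 0.057284.
The predictive probability is P(purple next | data) = (8/9)(0.18105) + (7/9)(0.24257) + (2/3)(0.22914) + (5/9)(0.1768) + (4/9)(0.11315) + (1/3)(0.057284) = 0.66997.

0.6700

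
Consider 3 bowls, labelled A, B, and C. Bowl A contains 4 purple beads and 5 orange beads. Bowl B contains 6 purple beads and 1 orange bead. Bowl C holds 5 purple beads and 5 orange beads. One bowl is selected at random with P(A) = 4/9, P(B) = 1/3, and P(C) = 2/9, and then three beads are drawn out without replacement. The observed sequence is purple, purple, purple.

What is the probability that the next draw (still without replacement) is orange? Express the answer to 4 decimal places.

0.3410

The likelihood of the observed sequence under each hypothesis: P(data | bowl A) = (4/9)(3/8)(2/7) = 1/21; P(data | bowl B) = (6/7)(5/6)(4/5) = 4/7; P(data | bowl C) = (5/10)(4/9)(3/8) = 1/12.
Weighting by the prior gives 4/9 · 1/21 = 4/189, 1/3 · 4/7 = 4/21, 2/9 · 1/12 = 1/54; these sum to 29/126.
Normalising, the posterior is P(bowl A | data) = 8/87, P(bowl B | data) = 24/29, P(bowl C | data) = 7/87.
The predictive probability is P(orange next | data) = (5/6)(8/87) + (1/4)(24/29) + (5/7)(7/87) = 89/261.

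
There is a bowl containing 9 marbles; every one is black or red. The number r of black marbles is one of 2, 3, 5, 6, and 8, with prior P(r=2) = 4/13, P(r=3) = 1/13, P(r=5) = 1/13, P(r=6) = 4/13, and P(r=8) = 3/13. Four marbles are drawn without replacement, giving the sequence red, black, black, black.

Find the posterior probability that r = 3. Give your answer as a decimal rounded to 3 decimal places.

Compute the likelihood of the observed sequence for each case: P(data | r = 2) = (7/9)(2/8)(1/7)(0/6) = 0; P(data | r = 3) = (6/9)(3/8)(2/7)(1/6) = 0.011905; P(data | r = 5) = (4/9)(5/8)(4/7)(3/6) = 0.079365; P(data | r = 6) = (3/9)(6/8)(5/7)(4/6) = 0.11905; P(data | r = 8) = (1/9)(8/8)(7/7)(6/6) = 0.11111.
Weighting by the prior gives 4/13 · 0 = 0, 1/13 · 0.011905 = 0.00091575, 1/13 · 0.079365 = 0.006105, 4/13 · 0.11905 = 0.03663, 3/13 · 0.11111 = 0.025641; these sum to 0.069292.
So P(r = 3 | data) = (0.00091575) / (0.069292) = 0.013216.

0.013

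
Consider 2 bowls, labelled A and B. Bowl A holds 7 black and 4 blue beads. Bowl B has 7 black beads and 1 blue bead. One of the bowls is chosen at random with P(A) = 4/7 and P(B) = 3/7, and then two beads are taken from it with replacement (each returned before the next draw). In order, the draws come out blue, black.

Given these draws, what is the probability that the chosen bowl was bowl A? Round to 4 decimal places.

Compute the likelihood of the observed sequence for each case: P(data | bowl A) = (4/11)(7/11) = 0.2314; P(data | bowl B) = (1/8)(7/8) = 0.10938.
The prior-weighted likelihoods are 4/7 · 0.2314 = 0.13223, 3/7 · 0.10938 = 0.046875; summing to 0.17911.
Hence P(bowl A | data) = (0.13223) / (0.17911) = 0.73828.

0.7383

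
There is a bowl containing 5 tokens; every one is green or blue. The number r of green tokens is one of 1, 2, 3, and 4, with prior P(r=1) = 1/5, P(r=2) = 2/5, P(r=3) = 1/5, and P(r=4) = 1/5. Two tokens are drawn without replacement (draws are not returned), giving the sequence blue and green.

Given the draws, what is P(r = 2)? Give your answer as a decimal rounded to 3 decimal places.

0.462

For each hypothesis, P(data | H) works out to: P(data | r = 1) = (4/5)(1/4) = 1/5; P(data | r = 2) = (3/5)(2/4) = 3/10; P(data | r = 3) = (2/5)(3/4) = 3/10; P(data | r = 4) = (1/5)(4/4) = 1/5.
Weighting by the prior gives 1/5 · 1/5 = 1/25, 2/5 · 3/10 = 3/25, 1/5 · 3/10 = 3/50, 1/5 · 1/5 = 1/25; summing to 13/50.
Therefore the posterior P(r = 2 | data) = (3/25) / (13/50) = 6/13.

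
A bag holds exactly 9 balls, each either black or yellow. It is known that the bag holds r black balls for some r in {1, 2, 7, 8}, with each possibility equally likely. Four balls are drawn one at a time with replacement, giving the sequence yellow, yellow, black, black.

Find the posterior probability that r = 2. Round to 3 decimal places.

For each hypothesis, P(data | H) works out to: P(data | r = 1) = (8/9)(8/9)(1/9)(1/9) = 0.0097546; P(data | r = 2) = (7/9)(7/9)(2/9)(2/9) = 0.029873; P(data | r = 7) = (2/9)(2/9)(7/9)(7/9) = 0.029873; P(data | r = 8) = (1/9)(1/9)(8/9)(8/9) = 0.0097546.
Multiplying each by its prior: 1/4 · 0.0097546 = 0.0024387, 1/4 · 0.029873 = 0.0074684, 1/4 · 0.029873 = 0.0074684, 1/4 · 0.0097546 = 0.0024387; these sum to 0.019814.
By Bayes' rule, P(r = 2 | data) = (0.0074684) / (0.019814) = 0.37692.

0.377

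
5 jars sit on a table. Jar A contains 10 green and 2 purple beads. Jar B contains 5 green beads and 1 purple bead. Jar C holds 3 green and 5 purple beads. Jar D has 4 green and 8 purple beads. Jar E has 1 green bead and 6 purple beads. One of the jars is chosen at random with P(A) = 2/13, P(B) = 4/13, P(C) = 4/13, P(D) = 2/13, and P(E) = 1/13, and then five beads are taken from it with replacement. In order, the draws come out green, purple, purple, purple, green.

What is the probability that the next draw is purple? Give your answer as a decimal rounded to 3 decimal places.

0.612

For each hypothesis, P(data | H) works out to: P(data | jar A) = (10/12)(2/12)(2/12)(2/12)(10/12) = 0.003215; P(data | jar B) = (5/6)(1/6)(1/6)(1/6)(5/6) = 0.003215; P(data | jar C) = (3/8)(5/8)(5/8)(5/8)(3/8) = 0.034332; P(data | jar D) = (4/12)(8/12)(8/12)(8/12)(4/12) = 0.032922; P(data | jar E) = (1/7)(6/7)(6/7)(6/7)(1/7) = 0.012852.
Multiplying each by its prior: 2/13 · 0.003215 = 0.00049462, 4/13 · 0.003215 = 0.00098924, 4/13 · 0.034332 = 0.010564, 2/13 · 0.032922 = 0.0050649, 1/13 · 0.012852 = 0.0009886; with total 0.018101.
Dividing through by the total gives posterior P(jar A | data) = 0.027325, P(jar B | data) = 0.054651, P(jar C | data) = 0.5836, P(jar D | data) = 0.27981, P(jar E | data) = 0.054615.
The predictive probability is P(purple next | data) = (1/6)(0.027325) + (1/6)(0.054651) + (5/8)(0.5836) + (2/3)(0.27981) + (6/7)(0.054615) = 0.61177.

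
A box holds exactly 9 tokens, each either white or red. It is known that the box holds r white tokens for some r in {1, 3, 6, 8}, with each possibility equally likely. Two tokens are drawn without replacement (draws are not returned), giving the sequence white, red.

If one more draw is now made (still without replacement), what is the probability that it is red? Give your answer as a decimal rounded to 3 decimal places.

0.500

The likelihood of the observed sequence under each hypothesis: P(data | r = 1) = (1/9)(8/8) = 1/9; P(data | r = 3) = (3/9)(6/8) = 1/4; P(data | r = 6) = (6/9)(3/8) = 1/4; P(data | r = 8) = (8/9)(1/8) = 1/9.
The prior-weighted likelihoods are 1/4 · 1/9 = 1/36, 1/4 · 1/4 = 1/16, 1/4 · 1/4 = 1/16, 1/4 · 1/9 = 1/36; with total 13/72.
The posterior is then P(r = 1 | data) = 2/13, P(r = 3 | data) = 9/26, P(r = 6 | data) = 9/26, P(r = 8 | data) = 2/13.
The predictive probability is P(red next | data) = (1)(2/13) + (5/7)(9/26) + (2/7)(9/26) + (0)(2/13) = 1/2.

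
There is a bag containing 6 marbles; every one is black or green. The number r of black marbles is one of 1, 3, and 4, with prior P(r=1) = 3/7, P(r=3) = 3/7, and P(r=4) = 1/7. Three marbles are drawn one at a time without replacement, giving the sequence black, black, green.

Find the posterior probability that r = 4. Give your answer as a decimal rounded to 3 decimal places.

0.308

The likelihood of the observed sequence under each hypothesis: P(data | r = 1) = (1/6)(0/5) = 0; P(data | r = 3) = (3/6)(2/5)(3/4) = 3/20; P(data | r = 4) = (4/6)(3/5)(2/4) = 1/5.
Weighting by the prior gives 3/7 · 0 = 0, 3/7 · 3/20 = 9/140, 1/7 · 1/5 = 1/35; with total 13/140.
By Bayes' rule, P(r = 4 | data) = (1/35) / (13/140) = 4/13.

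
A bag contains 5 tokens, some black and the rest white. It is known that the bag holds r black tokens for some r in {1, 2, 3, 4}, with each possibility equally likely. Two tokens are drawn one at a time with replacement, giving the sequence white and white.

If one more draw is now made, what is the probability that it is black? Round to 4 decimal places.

0.3333

Compute the likelihood of the observed sequence for each case: P(data | r = 1) = (4/5)(4/5) = 16/25; P(data | r = 2) = (3/5)(3/5) = 9/25; P(data | r = 3) = (2/5)(2/5) = 4/25; P(data | r = 4) = (1/5)(1/5) = 1/25.
Weighting by the prior gives 1/4 · 16/25 = 4/25, 1/4 · 9/25 = 9/100, 1/4 · 4/25 = 1/25, 1/4 · 1/25 = 1/100; with total 3/10.
The posterior is then P(r = 1 | data) = 8/15, P(r = 2 | data) = 3/10, P(r = 3 | data) = 2/15, P(r = 4 | data) = 1/30.
Averaging over the posterior, P(black next | data) = (1/5)(8/15) + (2/5)(3/10) + (3/5)(2/15) + (4/5)(1/30) = 1/3.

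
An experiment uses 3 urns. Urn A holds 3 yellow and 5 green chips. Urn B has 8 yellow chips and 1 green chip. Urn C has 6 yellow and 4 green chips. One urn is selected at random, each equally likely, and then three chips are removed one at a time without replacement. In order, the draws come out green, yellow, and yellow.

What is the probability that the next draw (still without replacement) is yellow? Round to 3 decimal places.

For each hypothesis, P(data | H) works out to: P(data | urn A) = (5/8)(3/7)(2/6) = 0.089286; P(data | urn B) = (1/9)(8/8)(7/7) = 0.11111; P(data | urn C) = (4/10)(6/9)(5/8) = 0.16667.
The prior-weighted likelihoods are 1/3 · 0.089286 = 0.029762, 1/3 · 0.11111 = 0.037037, 1/3 · 0.16667 = 0.055556; with total 0.12235.
Normalising, the posterior is P(urn A | data) = 0.24324, P(urn B | data) = 0.3027, P(urn C | data) = 0.45405.
Averaging over the posterior, P(yellow next | data) = (1/5)(0.24324) + (1)(0.3027) + (4/7)(0.45405) = 0.61081.

0.611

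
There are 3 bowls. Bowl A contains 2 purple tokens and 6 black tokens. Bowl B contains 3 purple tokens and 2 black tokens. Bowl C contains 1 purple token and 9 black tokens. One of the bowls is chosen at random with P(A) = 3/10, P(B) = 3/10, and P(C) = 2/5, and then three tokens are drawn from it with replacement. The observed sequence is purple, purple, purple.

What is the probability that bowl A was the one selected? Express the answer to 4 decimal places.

Under each hypothesis, the probability of the observed sequence is: P(data | bowl A) = (2/8)(2/8)(2/8) = 0.015625; P(data | bowl B) = (3/5)(3/5)(3/5) = 0.216; P(data | bowl C) = (1/10)(1/10)(1/10) = 0.001.
The prior-weighted likelihoods are 3/10 · 0.015625 = 0.0046875, 3/10 · 0.216 = 0.0648, 2/5 · 0.001 = 0.0004; these sum to 0.069888.
Hence P(bowl A | data) = (0.0046875) / (0.069888) = 0.067072.

0.0671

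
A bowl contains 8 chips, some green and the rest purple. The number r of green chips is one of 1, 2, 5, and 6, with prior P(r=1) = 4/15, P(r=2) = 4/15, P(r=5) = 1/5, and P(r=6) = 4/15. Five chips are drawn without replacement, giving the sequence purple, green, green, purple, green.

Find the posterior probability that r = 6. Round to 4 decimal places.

Under each hypothesis, the probability of the observed sequence is: P(data | r = 1) = (7/8)(1/7)(0/6) = 0; P(data | r = 2) = (6/8)(2/7)(1/6)(5/5)(0/4) = 0; P(data | r = 5) = (3/8)(5/7)(4/6)(2/5)(3/4) = 3/56; P(data | r = 6) = (2/8)(6/7)(5/6)(1/5)(4/4) = 1/28.
Weighting by the prior gives 4/15 · 0 = 0, 4/15 · 0 = 0, 1/5 · 3/56 = 3/280, 4/15 · 1/28 = 1/105; summing to 17/840.
Therefore the posterior P(r = 6 | data) = (1/105) / (17/840) = 8/17.

0.4706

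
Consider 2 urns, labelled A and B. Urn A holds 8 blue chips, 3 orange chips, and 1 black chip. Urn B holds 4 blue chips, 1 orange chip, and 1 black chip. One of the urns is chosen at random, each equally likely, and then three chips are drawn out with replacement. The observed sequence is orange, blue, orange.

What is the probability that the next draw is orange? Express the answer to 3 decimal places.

0.224

Compute the likelihood of the observed sequence for each case: P(data | urn A) = (3/12)(8/12)(3/12) = 1/24; P(data | urn B) = (1/6)(4/6)(1/6) = 1/54.
Weighting by the prior gives 1/2 · 1/24 = 1/48, 1/2 · 1/54 = 1/108; these sum to 13/432.
Normalising, the posterior is P(urn A | data) = 9/13, P(urn B | data) = 4/13.
The predictive probability is P(orange next | data) = (1/4)(9/13) + (1/6)(4/13) = 35/156.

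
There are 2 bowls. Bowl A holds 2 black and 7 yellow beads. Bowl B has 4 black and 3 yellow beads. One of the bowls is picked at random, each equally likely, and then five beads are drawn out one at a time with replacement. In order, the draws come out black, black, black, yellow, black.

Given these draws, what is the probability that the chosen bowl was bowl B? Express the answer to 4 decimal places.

Compute the likelihood of the observed sequence for each case: P(data | bowl A) = (2/9)(2/9)(2/9)(7/9)(2/9) = 0.0018967; P(data | bowl B) = (4/7)(4/7)(4/7)(3/7)(4/7) = 0.045695.
The prior-weighted likelihoods are 1/2 · 0.0018967 = 0.00094836, 1/2 · 0.045695 = 0.022848; these sum to 0.023796.
Hence P(bowl B | data) = (0.022848) / (0.023796) = 0.96015.

0.9601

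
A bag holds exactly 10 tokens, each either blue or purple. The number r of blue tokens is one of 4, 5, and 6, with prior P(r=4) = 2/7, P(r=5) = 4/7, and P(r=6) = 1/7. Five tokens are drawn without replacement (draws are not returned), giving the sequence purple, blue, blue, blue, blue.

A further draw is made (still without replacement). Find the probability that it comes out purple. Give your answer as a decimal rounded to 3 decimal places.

0.744

The likelihood of the observed sequence under each hypothesis: P(data | r = 4) = (6/10)(4/9)(3/8)(2/7)(1/6) = 0.0047619; P(data | r = 5) = (5/10)(5/9)(4/8)(3/7)(2/6) = 0.019841; P(data | r = 6) = (4/10)(6/9)(5/8)(4/7)(3/6) = 0.047619.
Multiplying each by its prior: 2/7 · 0.0047619 = 0.0013605, 4/7 · 0.019841 = 0.011338, 1/7 · 0.047619 = 0.0068027; summing to 0.019501.
The posterior is then P(r = 4 | data) = 0.069767, P(r = 5 | data) = 0.5814, P(r = 6 | data) = 0.34884.
So P(purple next | data) = Σ P(purple next | H) P(H | data) = (1)(0.069767) + (4/5)(0.5814) + (3/5)(0.34884) = 0.74419.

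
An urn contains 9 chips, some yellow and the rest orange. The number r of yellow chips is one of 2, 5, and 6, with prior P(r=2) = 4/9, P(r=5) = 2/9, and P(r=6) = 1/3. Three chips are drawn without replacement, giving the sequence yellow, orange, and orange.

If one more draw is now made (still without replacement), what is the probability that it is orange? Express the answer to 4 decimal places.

0.5993

For each hypothesis, P(data | H) works out to: P(data | r = 2) = (2/9)(7/8)(6/7) = 1/6; P(data | r = 5) = (5/9)(4/8)(3/7) = 5/42; P(data | r = 6) = (6/9)(3/8)(2/7) = 1/14.
Multiplying each by its prior: 4/9 · 1/6 = 2/27, 2/9 · 5/42 = 5/189, 1/3 · 1/14 = 1/42; these sum to 47/378.
The posterior is then P(r = 2 | data) = 28/47, P(r = 5 | data) = 10/47, P(r = 6 | data) = 9/47.
So P(orange next | data) = Σ P(orange next | H) P(H | data) = (5/6)(28/47) + (1/3)(10/47) + (1/6)(9/47) = 169/282.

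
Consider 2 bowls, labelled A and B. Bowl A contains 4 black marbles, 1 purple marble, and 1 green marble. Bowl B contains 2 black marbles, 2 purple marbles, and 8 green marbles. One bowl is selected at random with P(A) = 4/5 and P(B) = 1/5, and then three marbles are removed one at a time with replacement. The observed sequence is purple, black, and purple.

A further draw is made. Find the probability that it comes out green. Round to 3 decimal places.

Under each hypothesis, the probability of the observed sequence is: P(data | bowl A) = (1/6)(4/6)(1/6) = 0.018519; P(data | bowl B) = (2/12)(2/12)(2/12) = 0.0046296.
The prior-weighted likelihoods are 4/5 · 0.018519 = 0.014815, 1/5 · 0.0046296 = 0.00092593; these sum to 0.015741.
Dividing through by the total gives posterior P(bowl A | data) = 0.94118, P(bowl B | data) = 0.058824.
The predictive probability is P(green next | data) = (1/6)(0.94118) + (2/3)(0.058824) = 0.19608.

0.196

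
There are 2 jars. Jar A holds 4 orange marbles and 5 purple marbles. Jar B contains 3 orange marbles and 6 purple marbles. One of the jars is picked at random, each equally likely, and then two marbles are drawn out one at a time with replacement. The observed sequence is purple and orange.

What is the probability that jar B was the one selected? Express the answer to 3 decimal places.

0.474

Under each hypothesis, the probability of the observed sequence is: P(data | jar A) = (5/9)(4/9) = 20/81; P(data | jar B) = (6/9)(3/9) = 2/9.
Multiplying each by its prior: 1/2 · 20/81 = 10/81, 1/2 · 2/9 = 1/9; these sum to 19/81.
Hence P(jar B | data) = (1/9) / (19/81) = 9/19.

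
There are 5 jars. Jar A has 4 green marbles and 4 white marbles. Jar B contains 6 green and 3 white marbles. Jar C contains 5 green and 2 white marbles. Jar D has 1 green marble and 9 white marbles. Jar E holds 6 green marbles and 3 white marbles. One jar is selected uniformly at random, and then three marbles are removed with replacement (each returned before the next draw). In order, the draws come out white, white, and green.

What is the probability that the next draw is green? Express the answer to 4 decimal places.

0.5116

For each hypothesis, P(data | H) works out to: P(data | jar A) = (4/8)(4/8)(4/8) = 0.125; P(data | jar B) = (3/9)(3/9)(6/9) = 0.074074; P(data | jar C) = (2/7)(2/7)(5/7) = 0.058309; P(data | jar D) = (9/10)(9/10)(1/10) = 0.081; P(data | jar E) = (3/9)(3/9)(6/9) = 0.074074.
Weighting by the prior gives 1/5 · 0.125 = 0.025, 1/5 · 0.074074 = 0.014815, 1/5 · 0.058309 = 0.011662, 1/5 · 0.081 = 0.0162, 1/5 · 0.074074 = 0.014815; summing to 0.082491.
Normalising, the posterior is P(jar A | data) = 0.30306, P(jar B | data) = 0.17959, P(jar C | data) = 0.14137, P(jar D | data) = 0.19638, P(jar E | data) = 0.17959.
Averaging over the posterior, P(green next | data) = (1/2)(0.30306) + (2/3)(0.17959) + (5/7)(0.14137) + (1/10)(0.19638) + (2/3)(0.17959) = 0.5116.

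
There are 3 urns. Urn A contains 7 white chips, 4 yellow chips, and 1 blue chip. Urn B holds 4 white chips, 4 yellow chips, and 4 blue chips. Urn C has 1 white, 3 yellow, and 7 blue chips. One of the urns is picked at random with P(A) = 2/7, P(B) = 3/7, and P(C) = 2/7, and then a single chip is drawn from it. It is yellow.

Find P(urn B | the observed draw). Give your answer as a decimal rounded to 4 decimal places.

0.4521

Under each hypothesis, the probability of this draw is: P(data | urn A) = (4/12) = 1/3; P(data | urn B) = (4/12) = 1/3; P(data | urn C) = (3/11) = 3/11.
Multiplying each by its prior: 2/7 · 1/3 = 2/21, 3/7 · 1/3 = 1/7, 2/7 · 3/11 = 6/77; these sum to 73/231.
Hence P(urn B | data) = (1/7) / (73/231) = 33/73.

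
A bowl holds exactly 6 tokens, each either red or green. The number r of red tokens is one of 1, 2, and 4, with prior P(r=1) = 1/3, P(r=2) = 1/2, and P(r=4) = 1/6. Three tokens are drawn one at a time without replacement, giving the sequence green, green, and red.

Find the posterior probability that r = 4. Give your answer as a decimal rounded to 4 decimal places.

0.0667

The likelihood of the observed sequence under each hypothesis: P(data | r = 1) = (5/6)(4/5)(1/4) = 1/6; P(data | r = 2) = (4/6)(3/5)(2/4) = 1/5; P(data | r = 4) = (2/6)(1/5)(4/4) = 1/15.
The prior-weighted likelihoods are 1/3 · 1/6 = 1/18, 1/2 · 1/5 = 1/10, 1/6 · 1/15 = 1/90; these sum to 1/6.
So P(r = 4 | data) = (1/90) / (1/6) = 1/15.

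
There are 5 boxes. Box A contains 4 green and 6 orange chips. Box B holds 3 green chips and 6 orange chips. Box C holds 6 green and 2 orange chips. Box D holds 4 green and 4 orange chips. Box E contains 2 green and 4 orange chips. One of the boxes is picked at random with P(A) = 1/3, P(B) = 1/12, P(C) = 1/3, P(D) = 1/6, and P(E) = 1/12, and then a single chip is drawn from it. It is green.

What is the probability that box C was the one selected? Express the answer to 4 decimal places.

Compute the likelihood of this draw for each case: P(data | box A) = (4/10) = 2/5; P(data | box B) = (3/9) = 1/3; P(data | box C) = (6/8) = 3/4; P(data | box D) = (4/8) = 1/2; P(data | box E) = (2/6) = 1/3.
The prior-weighted likelihoods are 1/3 · 2/5 = 2/15, 1/12 · 1/3 = 1/36, 1/3 · 3/4 = 1/4, 1/6 · 1/2 = 1/12, 1/12 · 1/3 = 1/36; these sum to 47/90.
So P(box C | data) = (1/4) / (47/90) = 45/94.

0.4787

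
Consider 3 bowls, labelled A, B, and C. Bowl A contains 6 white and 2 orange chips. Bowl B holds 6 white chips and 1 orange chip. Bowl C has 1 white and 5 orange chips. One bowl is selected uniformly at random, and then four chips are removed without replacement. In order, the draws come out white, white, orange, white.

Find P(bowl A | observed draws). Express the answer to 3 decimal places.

0.500

Compute the likelihood of the observed sequence for each case: P(data | bowl A) = (6/8)(5/7)(2/6)(4/5) = 1/7; P(data | bowl B) = (6/7)(5/6)(1/5)(4/4) = 1/7; P(data | bowl C) = (1/6)(0/5) = 0.
The prior-weighted likelihoods are 1/3 · 1/7 = 1/21, 1/3 · 1/7 = 1/21, 1/3 · 0 = 0; these sum to 2/21.
Hence P(bowl A | data) = (1/21) / (2/21) = 1/2.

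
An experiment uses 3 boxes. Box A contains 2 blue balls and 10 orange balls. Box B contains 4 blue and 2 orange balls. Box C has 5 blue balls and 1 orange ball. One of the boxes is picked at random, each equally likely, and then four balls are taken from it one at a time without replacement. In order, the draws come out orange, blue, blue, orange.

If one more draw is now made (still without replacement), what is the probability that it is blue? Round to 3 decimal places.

Compute the likelihood of the observed sequence for each case: P(data | box A) = (10/12)(2/11)(1/10)(9/9) = 1/66; P(data | box B) = (2/6)(4/5)(3/4)(1/3) = 1/15; P(data | box C) = (1/6)(5/5)(4/4)(0/3) = 0.
Weighting by the prior gives 1/3 · 1/66 = 1/198, 1/3 · 1/15 = 1/45, 1/3 · 0 = 0; summing to 3/110.
Normalising, the posterior is P(box A | data) = 5/27, P(box B | data) = 22/27, P(box C | data) = 0.
So P(blue next | data) = Σ P(blue next | H) P(H | data) = (0)(5/27) + (1)(22/27) = 22/27.

0.815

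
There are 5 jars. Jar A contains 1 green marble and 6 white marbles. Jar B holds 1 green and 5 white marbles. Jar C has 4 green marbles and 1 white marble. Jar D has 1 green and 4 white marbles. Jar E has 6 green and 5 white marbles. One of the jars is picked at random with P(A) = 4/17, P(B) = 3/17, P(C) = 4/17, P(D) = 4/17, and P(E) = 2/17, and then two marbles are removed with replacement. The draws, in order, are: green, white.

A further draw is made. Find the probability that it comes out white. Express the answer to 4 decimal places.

The likelihood of the observed sequence under each hypothesis: P(data | jar A) = (1/7)(6/7) = 0.12245; P(data | jar B) = (1/6)(5/6) = 0.13889; P(data | jar C) = (4/5)(1/5) = 0.16; P(data | jar D) = (1/5)(4/5) = 0.16; P(data | jar E) = (6/11)(5/11) = 0.24793.
Weighting by the prior gives 4/17 · 0.12245 = 0.028812, 3/17 · 0.13889 = 0.02451, 4/17 · 0.16 = 0.037647, 4/17 · 0.16 = 0.037647, 2/17 · 0.24793 = 0.029169; with total 0.15778.
The posterior is then P(jar A | data) = 0.1826, P(jar B | data) = 0.15534, P(jar C | data) = 0.2386, P(jar D | data) = 0.2386, P(jar E | data) = 0.18486.
The predictive probability is P(white next | data) = (6/7)(0.1826) + (5/6)(0.15534) + (1/5)(0.2386) + (4/5)(0.2386) + (5/11)(0.18486) = 0.60859.

0.6086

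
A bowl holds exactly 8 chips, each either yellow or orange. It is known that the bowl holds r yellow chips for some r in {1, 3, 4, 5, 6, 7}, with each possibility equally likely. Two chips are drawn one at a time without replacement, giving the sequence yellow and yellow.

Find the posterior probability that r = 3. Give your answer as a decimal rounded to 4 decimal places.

Under each hypothesis, the probability of the observed sequence is: P(data | r = 1) = (1/8)(0/7) = 0; P(data | r = 3) = (3/8)(2/7) = 3/28; P(data | r = 4) = (4/8)(3/7) = 3/14; P(data | r = 5) = (5/8)(4/7) = 5/14; P(data | r = 6) = (6/8)(5/7) = 15/28; P(data | r = 7) = (7/8)(6/7) = 3/4.
Multiplying each by its prior: 1/6 · 0 = 0, 1/6 · 3/28 = 1/56, 1/6 · 3/14 = 1/28, 1/6 · 5/14 = 5/84, 1/6 · 15/28 = 5/56, 1/6 · 3/4 = 1/8; with total 55/168.
Hence P(r = 3 | data) = (1/56) / (55/168) = 3/55.

0.0545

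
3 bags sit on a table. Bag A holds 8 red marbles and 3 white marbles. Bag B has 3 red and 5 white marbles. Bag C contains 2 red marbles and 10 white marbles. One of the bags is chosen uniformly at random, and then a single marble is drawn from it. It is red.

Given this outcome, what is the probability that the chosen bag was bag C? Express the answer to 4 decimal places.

The likelihood of this draw under each hypothesis: P(data | bag A) = (8/11) = 8/11; P(data | bag B) = (3/8) = 3/8; P(data | bag C) = (2/12) = 1/6.
Multiplying each by its prior: 1/3 · 8/11 = 8/33, 1/3 · 3/8 = 1/8, 1/3 · 1/6 = 1/18; summing to 335/792.
By Bayes' rule, P(bag C | data) = (1/18) / (335/792) = 44/335.

0.1313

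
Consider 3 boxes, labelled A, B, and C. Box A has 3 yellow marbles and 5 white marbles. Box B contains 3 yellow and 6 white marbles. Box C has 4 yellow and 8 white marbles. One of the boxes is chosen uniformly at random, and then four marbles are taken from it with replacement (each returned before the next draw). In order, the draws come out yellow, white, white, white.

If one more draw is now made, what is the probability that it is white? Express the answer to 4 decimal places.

0.6535

Compute the likelihood of the observed sequence for each case: P(data | box A) = (3/8)(5/8)(5/8)(5/8) = 0.091553; P(data | box B) = (3/9)(6/9)(6/9)(6/9) = 0.098765; P(data | box C) = (4/12)(8/12)(8/12)(8/12) = 0.098765.
Multiplying each by its prior: 1/3 · 0.091553 = 0.030518, 1/3 · 0.098765 = 0.032922, 1/3 · 0.098765 = 0.032922; with total 0.096361.
The posterior is then P(box A | data) = 0.3167, P(box B | data) = 0.34165, P(box C | data) = 0.34165.
Averaging over the posterior, P(white next | data) = (5/8)(0.3167) + (2/3)(0.34165) + (2/3)(0.34165) = 0.65347.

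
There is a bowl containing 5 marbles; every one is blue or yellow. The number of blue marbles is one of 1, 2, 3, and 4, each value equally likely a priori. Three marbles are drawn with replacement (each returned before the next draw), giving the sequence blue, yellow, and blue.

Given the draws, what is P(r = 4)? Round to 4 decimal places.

Under each hypothesis, the probability of the observed sequence is: P(data | r = 1) = (1/5)(4/5)(1/5) = 4/125; P(data | r = 2) = (2/5)(3/5)(2/5) = 12/125; P(data | r = 3) = (3/5)(2/5)(3/5) = 18/125; P(data | r = 4) = (4/5)(1/5)(4/5) = 16/125.
Multiplying each by its prior: 1/4 · 4/125 = 1/125, 1/4 · 12/125 = 3/125, 1/4 · 18/125 = 9/250, 1/4 · 16/125 = 4/125; these sum to 1/10.
Therefore the posterior P(r = 4 | data) = (4/125) / (1/10) = 8/25.

0.3200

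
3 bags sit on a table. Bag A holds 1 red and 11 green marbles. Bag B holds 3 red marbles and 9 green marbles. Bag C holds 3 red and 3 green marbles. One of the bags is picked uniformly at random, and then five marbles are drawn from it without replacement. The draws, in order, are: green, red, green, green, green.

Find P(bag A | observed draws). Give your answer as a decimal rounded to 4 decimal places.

Under each hypothesis, the probability of the observed sequence is: P(data | bag A) = (11/12)(1/11)(10/10)(9/9)(8/8) = 1/12; P(data | bag B) = (9/12)(3/11)(8/10)(7/9)(6/8) = 21/220; P(data | bag C) = (3/6)(3/5)(2/4)(1/3)(0/2) = 0.
Multiplying each by its prior: 1/3 · 1/12 = 1/36, 1/3 · 21/220 = 7/220, 1/3 · 0 = 0; summing to 59/990.
Hence P(bag A | data) = (1/36) / (59/990) = 55/118.

0.4661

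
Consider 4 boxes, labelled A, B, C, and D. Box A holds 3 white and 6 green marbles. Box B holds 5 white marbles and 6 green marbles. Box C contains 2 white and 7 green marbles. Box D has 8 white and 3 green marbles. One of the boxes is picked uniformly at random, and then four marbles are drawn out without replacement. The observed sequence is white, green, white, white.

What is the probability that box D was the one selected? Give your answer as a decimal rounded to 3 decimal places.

0.689

Compute the likelihood of the observed sequence for each case: P(data | box A) = (3/9)(6/8)(2/7)(1/6) = 0.011905; P(data | box B) = (5/11)(6/10)(4/9)(3/8) = 0.045455; P(data | box C) = (2/9)(7/8)(1/7)(0/6) = 0; P(data | box D) = (8/11)(3/10)(7/9)(6/8) = 0.12727.
Weighting by the prior gives 1/4 · 0.011905 = 0.0029762, 1/4 · 0.045455 = 0.011364, 1/4 · 0 = 0, 1/4 · 0.12727 = 0.031818; these sum to 0.046158.
By Bayes' rule, P(box D | data) = (0.031818) / (0.046158) = 0.68933.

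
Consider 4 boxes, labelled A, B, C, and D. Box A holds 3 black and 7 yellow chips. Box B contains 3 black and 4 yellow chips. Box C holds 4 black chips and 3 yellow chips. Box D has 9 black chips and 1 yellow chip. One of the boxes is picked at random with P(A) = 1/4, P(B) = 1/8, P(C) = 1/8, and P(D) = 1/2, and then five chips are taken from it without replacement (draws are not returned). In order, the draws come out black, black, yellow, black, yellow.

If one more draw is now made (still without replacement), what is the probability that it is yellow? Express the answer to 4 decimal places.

0.7209

For each hypothesis, P(data | H) works out to: P(data | box A) = (3/10)(2/9)(7/8)(1/7)(6/6) = 0.0083333; P(data | box B) = (3/7)(2/6)(4/5)(1/4)(3/3) = 0.028571; P(data | box C) = (4/7)(3/6)(3/5)(2/4)(2/3) = 0.057143; P(data | box D) = (9/10)(8/9)(1/8)(7/7)(0/6) = 0.
Multiplying each by its prior: 1/4 · 0.0083333 = 0.0020833, 1/8 · 0.028571 = 0.0035714, 1/8 · 0.057143 = 0.0071429, 1/2 · 0 = 0; summing to 0.012798.
Normalising, the posterior is P(box A | data) = 0.16279, P(box B | data) = 0.27907, P(box C | data) = 0.55814, P(box D | data) = 0.
Averaging over the posterior, P(yellow next | data) = (1)(0.16279) + (1)(0.27907) + (1/2)(0.55814) = 0.72093.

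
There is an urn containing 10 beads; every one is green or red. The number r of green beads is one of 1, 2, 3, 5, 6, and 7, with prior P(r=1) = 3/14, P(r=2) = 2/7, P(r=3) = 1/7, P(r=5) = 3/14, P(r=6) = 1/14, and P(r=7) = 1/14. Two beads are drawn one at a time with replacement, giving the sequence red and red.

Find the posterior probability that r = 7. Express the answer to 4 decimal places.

0.0129

Under each hypothesis, the probability of the observed sequence is: P(data | r = 1) = (9/10)(9/10) = 0.81; P(data | r = 2) = (8/10)(8/10) = 0.64; P(data | r = 3) = (7/10)(7/10) = 0.49; P(data | r = 5) = (5/10)(5/10) = 0.25; P(data | r = 6) = (4/10)(4/10) = 0.16; P(data | r = 7) = (3/10)(3/10) = 0.09.
Weighting by the prior gives 3/14 · 0.81 = 0.17357, 2/7 · 0.64 = 0.18286, 1/7 · 0.49 = 0.07, 3/14 · 0.25 = 0.053571, 1/14 · 0.16 = 0.011429, 1/14 · 0.09 = 0.0064286; with total 0.49786.
So P(r = 7 | data) = (0.0064286) / (0.49786) = 0.012912.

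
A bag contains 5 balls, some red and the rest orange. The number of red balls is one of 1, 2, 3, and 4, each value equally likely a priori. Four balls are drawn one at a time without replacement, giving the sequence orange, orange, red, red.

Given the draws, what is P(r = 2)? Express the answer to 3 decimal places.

0.500

Compute the likelihood of the observed sequence for each case: P(data | r = 1) = (4/5)(3/4)(1/3)(0/2) = 0; P(data | r = 2) = (3/5)(2/4)(2/3)(1/2) = 1/10; P(data | r = 3) = (2/5)(1/4)(3/3)(2/2) = 1/10; P(data | r = 4) = (1/5)(0/4) = 0.
Multiplying each by its prior: 1/4 · 0 = 0, 1/4 · 1/10 = 1/40, 1/4 · 1/10 = 1/40, 1/4 · 0 = 0; summing to 1/20.
Hence P(r = 2 | data) = (1/40) / (1/20) = 1/2.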